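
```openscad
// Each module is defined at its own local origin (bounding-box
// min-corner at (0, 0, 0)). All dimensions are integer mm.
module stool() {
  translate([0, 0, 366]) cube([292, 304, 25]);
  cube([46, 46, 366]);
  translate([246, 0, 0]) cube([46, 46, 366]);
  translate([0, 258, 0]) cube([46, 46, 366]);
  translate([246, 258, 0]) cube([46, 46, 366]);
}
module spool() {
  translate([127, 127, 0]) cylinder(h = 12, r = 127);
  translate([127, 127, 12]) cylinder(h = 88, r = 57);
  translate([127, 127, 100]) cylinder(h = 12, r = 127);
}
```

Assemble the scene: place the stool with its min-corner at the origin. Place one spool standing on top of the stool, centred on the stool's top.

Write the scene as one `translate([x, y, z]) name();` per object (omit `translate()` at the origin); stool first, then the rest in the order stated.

stool();
translate([19, 25, 391]) spool();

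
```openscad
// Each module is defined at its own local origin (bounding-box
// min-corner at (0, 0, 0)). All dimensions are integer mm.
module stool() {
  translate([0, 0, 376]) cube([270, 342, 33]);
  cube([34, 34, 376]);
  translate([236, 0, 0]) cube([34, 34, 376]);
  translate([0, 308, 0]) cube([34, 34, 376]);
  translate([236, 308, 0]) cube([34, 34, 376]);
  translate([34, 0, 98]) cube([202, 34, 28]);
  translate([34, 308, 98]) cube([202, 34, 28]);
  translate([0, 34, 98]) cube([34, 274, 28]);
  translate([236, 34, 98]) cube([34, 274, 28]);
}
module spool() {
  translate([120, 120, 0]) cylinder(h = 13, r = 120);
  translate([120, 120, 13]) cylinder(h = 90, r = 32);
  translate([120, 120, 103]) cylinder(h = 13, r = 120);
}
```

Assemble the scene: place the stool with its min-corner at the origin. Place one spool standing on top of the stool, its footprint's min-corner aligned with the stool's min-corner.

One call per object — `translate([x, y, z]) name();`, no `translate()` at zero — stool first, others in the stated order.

stool();
translate([0, 0, 409]) spool();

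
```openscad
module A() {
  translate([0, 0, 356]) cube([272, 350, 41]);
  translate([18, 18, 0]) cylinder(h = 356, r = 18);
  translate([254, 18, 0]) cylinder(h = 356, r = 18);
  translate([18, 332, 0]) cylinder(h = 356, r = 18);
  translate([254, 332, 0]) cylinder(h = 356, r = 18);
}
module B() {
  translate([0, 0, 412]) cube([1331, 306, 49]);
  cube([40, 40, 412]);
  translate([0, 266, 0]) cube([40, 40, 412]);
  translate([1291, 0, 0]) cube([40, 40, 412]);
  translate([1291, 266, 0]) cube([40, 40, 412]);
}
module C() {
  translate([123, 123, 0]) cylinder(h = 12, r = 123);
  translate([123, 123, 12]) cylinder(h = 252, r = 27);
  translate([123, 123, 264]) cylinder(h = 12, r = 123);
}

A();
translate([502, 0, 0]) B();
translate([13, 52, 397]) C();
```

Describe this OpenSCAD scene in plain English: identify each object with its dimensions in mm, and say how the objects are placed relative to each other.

A is a four-legged stool. The seat is a 272×350×41 mm slab whose top surface is at z = 397 mm; four round legs, each 36 mm in diameter, run from the floor (z = 0) to the underside of the seat, each leg's axis is inset half a diameter from the nearest pair of seat edges (so the leg's bounding box is flush with the corner).

B is a long wooden bench with a 1331 mm (x) × 306 mm (y) seat, 49 mm thick, its top surface 461 mm above the floor. Four 40 mm square legs at the seat corners, flush with the edges, run from z = 0 to the seat underside.

C is a spool: two coaxial disc flanges of radius 123 mm and thickness 12 mm, joined by a core cylinder of radius 27 mm and height 252 mm. The lower flange rests on z = 0 and the three cylinders share a vertical axis.

The bench is on the floor beside the stool on its +x side. The spool is on top of the stool, centred.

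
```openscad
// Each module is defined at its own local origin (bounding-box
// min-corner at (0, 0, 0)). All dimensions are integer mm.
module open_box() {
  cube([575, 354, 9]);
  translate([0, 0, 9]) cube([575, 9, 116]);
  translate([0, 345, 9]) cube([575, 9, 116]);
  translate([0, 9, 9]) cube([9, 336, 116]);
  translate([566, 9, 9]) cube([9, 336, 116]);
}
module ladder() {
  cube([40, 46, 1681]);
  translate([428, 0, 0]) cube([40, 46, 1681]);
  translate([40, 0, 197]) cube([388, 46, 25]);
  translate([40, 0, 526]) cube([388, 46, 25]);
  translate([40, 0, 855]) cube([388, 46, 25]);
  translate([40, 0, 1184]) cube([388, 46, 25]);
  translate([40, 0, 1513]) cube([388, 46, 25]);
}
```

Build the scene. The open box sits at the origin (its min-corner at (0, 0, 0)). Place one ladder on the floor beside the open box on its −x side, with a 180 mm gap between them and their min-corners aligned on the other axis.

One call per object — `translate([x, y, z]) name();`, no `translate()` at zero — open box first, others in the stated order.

open_box();
translate([-648, 0, 0]) ladder();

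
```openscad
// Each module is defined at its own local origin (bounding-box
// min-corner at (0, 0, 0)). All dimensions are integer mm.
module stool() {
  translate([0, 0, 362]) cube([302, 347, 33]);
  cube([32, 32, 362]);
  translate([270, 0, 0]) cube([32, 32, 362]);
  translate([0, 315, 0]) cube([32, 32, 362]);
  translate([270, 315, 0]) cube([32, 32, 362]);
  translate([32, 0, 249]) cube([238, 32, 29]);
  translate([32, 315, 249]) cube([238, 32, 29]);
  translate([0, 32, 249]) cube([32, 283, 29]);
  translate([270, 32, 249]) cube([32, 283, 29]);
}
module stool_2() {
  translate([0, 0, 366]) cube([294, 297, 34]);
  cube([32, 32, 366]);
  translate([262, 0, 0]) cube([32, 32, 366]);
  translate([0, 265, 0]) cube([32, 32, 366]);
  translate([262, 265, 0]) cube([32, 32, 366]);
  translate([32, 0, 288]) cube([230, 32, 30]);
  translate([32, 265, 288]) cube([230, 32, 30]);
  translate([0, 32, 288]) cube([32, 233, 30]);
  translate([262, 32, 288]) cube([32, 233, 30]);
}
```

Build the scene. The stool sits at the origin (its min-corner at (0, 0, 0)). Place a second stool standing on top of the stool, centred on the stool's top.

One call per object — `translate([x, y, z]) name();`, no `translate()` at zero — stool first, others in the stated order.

stool();
translate([4, 25, 395]) stool_2();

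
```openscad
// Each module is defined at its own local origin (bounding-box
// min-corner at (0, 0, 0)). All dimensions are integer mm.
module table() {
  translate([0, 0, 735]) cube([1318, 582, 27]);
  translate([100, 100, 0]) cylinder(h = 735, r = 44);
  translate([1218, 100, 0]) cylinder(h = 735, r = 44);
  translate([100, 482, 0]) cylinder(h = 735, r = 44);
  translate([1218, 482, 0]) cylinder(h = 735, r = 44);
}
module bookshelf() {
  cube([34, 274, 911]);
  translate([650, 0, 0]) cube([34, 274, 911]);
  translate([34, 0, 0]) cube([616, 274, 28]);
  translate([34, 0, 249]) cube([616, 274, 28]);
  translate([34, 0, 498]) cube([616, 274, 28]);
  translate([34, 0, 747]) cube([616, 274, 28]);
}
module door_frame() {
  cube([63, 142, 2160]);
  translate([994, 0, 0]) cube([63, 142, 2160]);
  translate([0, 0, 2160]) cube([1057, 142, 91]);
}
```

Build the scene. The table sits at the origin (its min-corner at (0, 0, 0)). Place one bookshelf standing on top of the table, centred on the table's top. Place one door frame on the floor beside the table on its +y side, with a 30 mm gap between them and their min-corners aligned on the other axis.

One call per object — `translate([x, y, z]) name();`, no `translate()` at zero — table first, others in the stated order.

table();
translate([317, 154, 762]) bookshelf();
translate([0, 612, 0]) door_frame();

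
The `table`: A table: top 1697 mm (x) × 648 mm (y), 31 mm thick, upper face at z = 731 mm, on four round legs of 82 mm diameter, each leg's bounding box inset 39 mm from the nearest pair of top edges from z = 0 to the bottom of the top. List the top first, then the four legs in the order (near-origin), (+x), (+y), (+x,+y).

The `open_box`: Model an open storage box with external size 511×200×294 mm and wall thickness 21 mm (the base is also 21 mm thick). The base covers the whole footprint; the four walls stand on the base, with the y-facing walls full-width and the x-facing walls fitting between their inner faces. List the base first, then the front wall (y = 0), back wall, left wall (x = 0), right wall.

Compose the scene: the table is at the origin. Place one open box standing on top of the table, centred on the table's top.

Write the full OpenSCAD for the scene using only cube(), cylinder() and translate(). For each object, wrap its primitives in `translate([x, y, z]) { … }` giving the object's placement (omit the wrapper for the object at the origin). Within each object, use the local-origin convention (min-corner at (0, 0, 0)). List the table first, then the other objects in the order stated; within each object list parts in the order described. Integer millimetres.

translate([0, 0, 700]) cube([1697, 648, 31]);
translate([80, 80, 0]) cylinder(h = 700, r = 41);
translate([1617, 80, 0]) cylinder(h = 700, r = 41);
translate([80, 568, 0]) cylinder(h = 700, r = 41);
translate([1617, 568, 0]) cylinder(h = 700, r = 41);
translate([593, 224, 731]) {
  cube([511, 200, 21]);
  translate([0, 0, 21]) cube([511, 21, 273]);
  translate([0, 179, 21]) cube([511, 21, 273]);
  translate([0, 21, 21]) cube([21, 158, 273]);
  translate([490, 21, 21]) cube([21, 158, 273]);
}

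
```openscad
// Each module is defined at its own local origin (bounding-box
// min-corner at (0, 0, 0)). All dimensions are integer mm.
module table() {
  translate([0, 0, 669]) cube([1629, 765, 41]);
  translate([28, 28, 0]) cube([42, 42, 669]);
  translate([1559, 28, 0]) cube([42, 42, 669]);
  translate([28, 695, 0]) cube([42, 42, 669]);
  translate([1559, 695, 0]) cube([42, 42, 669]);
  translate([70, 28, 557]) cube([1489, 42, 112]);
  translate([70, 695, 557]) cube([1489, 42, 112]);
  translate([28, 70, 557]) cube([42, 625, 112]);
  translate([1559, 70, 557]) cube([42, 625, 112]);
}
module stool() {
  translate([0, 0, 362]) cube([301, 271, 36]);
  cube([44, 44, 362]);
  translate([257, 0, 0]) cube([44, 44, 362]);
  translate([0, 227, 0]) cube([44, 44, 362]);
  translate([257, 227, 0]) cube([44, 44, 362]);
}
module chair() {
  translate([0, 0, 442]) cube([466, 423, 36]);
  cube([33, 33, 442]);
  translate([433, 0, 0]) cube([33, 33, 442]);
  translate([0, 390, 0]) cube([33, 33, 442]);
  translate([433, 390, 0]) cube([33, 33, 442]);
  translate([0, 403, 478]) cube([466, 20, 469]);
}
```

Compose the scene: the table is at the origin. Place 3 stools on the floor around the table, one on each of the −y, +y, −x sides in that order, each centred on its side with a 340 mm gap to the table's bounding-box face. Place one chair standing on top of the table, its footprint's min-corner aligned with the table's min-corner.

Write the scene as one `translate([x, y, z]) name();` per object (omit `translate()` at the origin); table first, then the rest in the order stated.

table();
translate([664, -611, 0]) stool();
translate([664, 1105, 0]) stool();
translate([-641, 247, 0]) stool();
translate([0, 0, 710]) chair();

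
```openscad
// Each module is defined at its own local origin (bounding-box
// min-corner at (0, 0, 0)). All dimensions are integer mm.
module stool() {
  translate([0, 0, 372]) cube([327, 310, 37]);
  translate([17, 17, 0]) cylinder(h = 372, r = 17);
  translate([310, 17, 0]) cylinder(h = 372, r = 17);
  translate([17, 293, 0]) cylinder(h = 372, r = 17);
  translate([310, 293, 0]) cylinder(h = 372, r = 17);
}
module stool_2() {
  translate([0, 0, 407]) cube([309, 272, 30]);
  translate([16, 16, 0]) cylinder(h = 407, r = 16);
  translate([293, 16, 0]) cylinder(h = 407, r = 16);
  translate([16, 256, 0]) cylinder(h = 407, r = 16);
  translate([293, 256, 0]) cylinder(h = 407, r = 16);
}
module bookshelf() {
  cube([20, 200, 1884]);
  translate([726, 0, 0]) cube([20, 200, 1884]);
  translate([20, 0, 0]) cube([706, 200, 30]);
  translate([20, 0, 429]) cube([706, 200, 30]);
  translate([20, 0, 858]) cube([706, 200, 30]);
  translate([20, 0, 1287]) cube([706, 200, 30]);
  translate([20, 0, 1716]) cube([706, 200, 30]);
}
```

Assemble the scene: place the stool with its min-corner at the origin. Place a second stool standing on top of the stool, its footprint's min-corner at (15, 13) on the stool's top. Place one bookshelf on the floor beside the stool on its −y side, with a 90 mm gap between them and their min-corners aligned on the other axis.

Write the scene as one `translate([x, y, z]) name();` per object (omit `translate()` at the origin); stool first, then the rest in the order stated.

stool();
translate([15, 13, 409]) stool_2();
translate([0, -290, 0]) bookshelf();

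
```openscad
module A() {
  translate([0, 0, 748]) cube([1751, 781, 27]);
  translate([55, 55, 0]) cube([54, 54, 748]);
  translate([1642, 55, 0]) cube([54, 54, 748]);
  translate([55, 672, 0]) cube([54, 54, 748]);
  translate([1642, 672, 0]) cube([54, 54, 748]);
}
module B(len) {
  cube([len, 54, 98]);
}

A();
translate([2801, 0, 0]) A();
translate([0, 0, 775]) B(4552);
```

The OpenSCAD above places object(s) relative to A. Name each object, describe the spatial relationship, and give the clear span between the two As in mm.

Second table starts at x = 2801; first ends at x = 1751; clear span = 2801 − 1751 = 1050 mm.

A is a table. B is a beam. A beam spans the tops of two tables. The clear span between the two tables is 1050 mm.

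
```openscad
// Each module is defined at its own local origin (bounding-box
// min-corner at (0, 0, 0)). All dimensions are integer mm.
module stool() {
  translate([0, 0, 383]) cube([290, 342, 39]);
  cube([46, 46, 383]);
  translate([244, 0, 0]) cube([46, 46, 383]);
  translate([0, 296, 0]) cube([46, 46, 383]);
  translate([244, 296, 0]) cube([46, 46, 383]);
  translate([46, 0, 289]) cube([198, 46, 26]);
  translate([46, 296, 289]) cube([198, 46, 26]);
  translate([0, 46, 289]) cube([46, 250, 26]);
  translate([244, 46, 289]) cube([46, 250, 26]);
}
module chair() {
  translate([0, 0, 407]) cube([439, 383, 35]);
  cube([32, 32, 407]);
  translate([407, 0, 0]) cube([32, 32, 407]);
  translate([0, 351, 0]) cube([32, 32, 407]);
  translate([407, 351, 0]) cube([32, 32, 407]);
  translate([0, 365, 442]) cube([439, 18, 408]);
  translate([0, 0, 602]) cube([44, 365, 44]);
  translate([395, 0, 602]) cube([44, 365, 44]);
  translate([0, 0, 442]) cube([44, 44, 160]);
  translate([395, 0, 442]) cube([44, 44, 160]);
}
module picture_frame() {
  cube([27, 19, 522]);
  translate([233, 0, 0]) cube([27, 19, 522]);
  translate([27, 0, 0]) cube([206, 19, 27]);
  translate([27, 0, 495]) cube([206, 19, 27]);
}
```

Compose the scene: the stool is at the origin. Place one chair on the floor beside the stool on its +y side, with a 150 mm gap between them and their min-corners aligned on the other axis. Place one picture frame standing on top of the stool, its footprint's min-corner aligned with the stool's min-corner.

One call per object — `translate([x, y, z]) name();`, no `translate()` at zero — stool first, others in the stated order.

stool();
translate([0, 492, 0]) chair();
translate([0, 0, 422]) picture_frame();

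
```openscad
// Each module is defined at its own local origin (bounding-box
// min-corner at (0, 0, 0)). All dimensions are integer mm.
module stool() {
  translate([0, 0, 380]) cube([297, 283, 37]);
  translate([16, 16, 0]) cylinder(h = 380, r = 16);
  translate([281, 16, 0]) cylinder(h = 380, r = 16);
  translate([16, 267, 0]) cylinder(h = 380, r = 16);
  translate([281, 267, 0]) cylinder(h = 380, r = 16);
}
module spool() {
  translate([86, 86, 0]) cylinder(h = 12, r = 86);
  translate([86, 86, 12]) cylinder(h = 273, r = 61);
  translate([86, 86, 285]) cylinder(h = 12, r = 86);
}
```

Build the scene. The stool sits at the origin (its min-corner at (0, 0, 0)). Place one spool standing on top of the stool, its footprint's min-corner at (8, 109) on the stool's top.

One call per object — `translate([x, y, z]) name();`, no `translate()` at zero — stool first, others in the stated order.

stool();
translate([8, 109, 417]) spool();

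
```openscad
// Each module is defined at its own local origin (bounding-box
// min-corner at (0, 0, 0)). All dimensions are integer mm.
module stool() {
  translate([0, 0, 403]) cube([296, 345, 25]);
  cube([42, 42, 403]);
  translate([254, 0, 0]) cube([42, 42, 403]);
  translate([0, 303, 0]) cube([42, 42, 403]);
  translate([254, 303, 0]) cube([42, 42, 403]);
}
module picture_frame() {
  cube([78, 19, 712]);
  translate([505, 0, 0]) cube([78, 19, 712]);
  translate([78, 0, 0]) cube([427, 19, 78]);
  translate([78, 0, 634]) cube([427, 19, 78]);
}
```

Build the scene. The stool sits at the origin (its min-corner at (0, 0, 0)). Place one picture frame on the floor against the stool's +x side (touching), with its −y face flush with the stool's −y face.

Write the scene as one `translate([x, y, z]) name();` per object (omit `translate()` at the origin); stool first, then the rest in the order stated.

stool();
translate([296, 0, 0]) picture_frame();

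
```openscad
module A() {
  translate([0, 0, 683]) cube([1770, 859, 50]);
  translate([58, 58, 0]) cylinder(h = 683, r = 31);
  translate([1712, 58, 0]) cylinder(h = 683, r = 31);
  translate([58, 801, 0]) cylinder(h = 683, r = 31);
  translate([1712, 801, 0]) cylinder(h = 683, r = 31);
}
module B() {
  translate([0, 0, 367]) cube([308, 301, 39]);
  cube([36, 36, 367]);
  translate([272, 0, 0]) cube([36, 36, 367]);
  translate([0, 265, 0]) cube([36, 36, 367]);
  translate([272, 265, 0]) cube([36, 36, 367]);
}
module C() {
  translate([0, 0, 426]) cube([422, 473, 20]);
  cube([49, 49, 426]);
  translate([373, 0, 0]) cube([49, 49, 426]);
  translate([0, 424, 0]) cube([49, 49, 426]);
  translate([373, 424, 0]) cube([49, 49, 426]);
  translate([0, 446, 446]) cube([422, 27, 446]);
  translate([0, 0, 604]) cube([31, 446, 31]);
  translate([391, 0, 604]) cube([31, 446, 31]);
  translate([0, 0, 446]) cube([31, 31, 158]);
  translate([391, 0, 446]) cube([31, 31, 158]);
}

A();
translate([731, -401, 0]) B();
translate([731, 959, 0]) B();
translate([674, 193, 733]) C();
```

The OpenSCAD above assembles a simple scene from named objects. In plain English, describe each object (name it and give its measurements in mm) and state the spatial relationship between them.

A is a rectangular dining table. The top is 1770×859×50 mm with its upper surface at z = 733 mm. It stands on four round legs of 62 mm diameter, each leg's bounding box inset 27 mm from the nearest pair of top edges, running from the floor to the underside of the top.

B is a four-legged stool. The seat is a 308×301×39 mm slab whose top surface is at z = 406 mm; four square legs, each 36×36 mm in cross-section, run from the floor (z = 0) to the underside of the seat, each flush with a corner of the seat.

C is a chair. The seat is a 422×473×20 mm slab with its top at z = 446 mm, on four 49×49 mm corner legs (flush with the seat edges, standing on z = 0). A flat backrest 27 mm thick, 446 mm tall, spans the full seat width and rises from the seat top along its +y edge, rear face flush with the rear of the seat. Two armrests of 31×31 mm section run along each side from the seat's front edge to the front of the backrest, top faces 189 mm above the seat top and outer faces flush with the seat's x-edges; a 31×31 mm post under the front of each armrest stands on the seat at the front corner.

Two stools sit around the table at the −y, +y sides. The chair is on top of the table, centred.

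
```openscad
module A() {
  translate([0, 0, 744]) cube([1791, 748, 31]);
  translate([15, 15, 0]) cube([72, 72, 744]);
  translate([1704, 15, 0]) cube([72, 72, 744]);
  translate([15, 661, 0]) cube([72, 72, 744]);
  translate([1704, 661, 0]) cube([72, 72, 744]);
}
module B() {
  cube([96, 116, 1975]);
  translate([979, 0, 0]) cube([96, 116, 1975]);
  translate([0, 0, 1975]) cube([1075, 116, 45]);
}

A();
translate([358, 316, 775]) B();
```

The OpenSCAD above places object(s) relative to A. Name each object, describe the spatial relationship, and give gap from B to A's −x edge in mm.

A is a table. B is a door frame. The door frame is on top of the table, centred. The gap from the door frame to the table's −x edge is 358 mm.

The door frame's min-x is at 358; the table's min-x is 0; gap = 358 mm.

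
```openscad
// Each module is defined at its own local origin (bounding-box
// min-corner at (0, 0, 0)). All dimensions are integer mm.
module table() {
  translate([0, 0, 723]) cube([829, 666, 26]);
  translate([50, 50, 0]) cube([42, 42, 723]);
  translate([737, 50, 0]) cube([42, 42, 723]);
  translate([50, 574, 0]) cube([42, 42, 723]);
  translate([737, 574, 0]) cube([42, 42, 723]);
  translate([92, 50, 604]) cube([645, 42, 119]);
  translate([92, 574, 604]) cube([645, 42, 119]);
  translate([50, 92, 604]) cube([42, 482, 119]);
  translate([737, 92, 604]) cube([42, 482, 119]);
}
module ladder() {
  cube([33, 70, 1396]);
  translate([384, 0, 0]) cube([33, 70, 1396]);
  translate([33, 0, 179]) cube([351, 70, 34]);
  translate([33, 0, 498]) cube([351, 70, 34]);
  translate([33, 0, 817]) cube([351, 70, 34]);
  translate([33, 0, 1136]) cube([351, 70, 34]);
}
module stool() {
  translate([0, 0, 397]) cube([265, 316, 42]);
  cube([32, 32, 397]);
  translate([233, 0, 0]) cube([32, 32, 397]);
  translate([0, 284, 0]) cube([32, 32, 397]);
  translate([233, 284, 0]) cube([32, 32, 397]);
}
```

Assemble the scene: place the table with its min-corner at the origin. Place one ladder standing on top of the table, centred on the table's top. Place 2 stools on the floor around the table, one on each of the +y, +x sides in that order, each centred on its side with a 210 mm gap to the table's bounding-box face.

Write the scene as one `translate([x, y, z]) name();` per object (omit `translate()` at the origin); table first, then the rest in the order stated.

table();
translate([206, 298, 749]) ladder();
translate([282, 876, 0]) stool();
translate([1039, 175, 0]) stool();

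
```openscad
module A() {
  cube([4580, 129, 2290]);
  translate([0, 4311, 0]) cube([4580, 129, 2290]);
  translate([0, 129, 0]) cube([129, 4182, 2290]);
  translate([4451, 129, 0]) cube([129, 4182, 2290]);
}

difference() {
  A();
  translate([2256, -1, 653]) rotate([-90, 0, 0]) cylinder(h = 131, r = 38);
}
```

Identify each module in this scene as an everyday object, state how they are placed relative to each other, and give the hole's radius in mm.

A is a house frame. The house frame has a circular hole through its front wall. The hole's radius is 38 mm.

The subtracted cylinder has r = 38 mm.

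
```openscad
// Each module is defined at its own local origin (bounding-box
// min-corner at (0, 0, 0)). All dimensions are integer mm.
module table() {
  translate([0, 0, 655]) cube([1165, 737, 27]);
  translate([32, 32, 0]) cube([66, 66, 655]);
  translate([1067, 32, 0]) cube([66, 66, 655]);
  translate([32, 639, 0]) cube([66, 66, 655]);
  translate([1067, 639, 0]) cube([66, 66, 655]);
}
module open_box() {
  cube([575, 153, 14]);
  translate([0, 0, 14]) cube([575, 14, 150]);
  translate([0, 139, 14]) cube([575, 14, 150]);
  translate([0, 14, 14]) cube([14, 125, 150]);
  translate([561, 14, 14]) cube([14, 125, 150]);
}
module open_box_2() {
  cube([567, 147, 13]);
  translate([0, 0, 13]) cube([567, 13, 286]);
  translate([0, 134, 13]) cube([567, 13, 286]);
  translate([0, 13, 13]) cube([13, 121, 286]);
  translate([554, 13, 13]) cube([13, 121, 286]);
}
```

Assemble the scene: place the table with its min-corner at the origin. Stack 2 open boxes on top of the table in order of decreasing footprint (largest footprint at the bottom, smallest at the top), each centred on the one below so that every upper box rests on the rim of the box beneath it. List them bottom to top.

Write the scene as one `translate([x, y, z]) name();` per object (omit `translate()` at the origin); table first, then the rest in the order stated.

table();
translate([295, 292, 682]) open_box();
translate([299, 295, 846]) open_box_2();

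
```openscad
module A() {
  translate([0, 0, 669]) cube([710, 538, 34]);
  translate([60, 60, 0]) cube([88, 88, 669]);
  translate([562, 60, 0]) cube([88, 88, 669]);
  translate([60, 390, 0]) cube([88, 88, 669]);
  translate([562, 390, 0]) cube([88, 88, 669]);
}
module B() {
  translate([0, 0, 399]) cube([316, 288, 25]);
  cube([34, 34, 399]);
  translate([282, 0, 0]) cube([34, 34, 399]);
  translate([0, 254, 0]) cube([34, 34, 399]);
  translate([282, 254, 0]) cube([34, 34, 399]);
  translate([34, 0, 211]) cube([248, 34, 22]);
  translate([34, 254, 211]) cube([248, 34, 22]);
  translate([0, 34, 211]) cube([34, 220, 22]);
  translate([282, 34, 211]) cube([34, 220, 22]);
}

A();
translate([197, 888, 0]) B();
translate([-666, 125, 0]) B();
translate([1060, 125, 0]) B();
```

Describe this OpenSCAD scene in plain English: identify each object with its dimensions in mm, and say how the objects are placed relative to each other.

A is a table: top 710 mm (x) × 538 mm (y), 34 mm thick, upper face at z = 703 mm, on four 88×88 mm square legs, each inset 60 mm from the nearest pair of top edges, running from z = 0 to the bottom of the top.

B is a four-legged stool. The seat is 316×288 mm, 25 mm thick, top at z = 424 mm. It stands on four square legs, each 34×34 mm in cross-section, from z = 0 to the seat underside, each flush with a corner of the seat. Four stretchers, 34 mm wide and 22 mm tall, connect adjacent legs with their undersides at z = 211 mm, each running between the inner faces of the legs it joins and aligned with the legs' outer faces on the other axis.

Three stools sit around the table at the +y, −x, +x sides.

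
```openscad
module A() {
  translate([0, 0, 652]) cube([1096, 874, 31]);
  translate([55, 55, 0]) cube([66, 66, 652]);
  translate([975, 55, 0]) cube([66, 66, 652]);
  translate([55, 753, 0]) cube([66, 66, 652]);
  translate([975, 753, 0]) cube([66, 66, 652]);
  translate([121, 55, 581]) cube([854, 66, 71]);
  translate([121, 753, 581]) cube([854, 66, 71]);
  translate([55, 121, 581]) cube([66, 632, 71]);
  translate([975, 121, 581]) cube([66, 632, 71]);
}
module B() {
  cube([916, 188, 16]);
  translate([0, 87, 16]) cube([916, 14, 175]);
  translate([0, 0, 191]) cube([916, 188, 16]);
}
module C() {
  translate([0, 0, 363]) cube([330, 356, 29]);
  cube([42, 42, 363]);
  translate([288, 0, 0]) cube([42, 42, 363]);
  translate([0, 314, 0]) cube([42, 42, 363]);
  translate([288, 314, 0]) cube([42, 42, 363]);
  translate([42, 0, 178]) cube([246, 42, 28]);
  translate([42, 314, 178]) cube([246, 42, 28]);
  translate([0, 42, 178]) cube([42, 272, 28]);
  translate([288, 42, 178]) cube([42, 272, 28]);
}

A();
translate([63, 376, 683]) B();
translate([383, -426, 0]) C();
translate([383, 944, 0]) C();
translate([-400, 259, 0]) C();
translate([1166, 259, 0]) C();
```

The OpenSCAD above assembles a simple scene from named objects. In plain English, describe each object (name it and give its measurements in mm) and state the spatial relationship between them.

A is a table: top 1096 mm (x) × 874 mm (y), 31 mm thick, upper face at z = 683 mm, on four 66×66 mm square legs, each inset 55 mm from the nearest pair of top edges, running from z = 0 to the bottom of the top. Four apron rails, 66 mm thick and 71 mm tall, run between adjacent legs with their top edges flush with the underside of the top and their outer faces flush with the legs' outer faces.

B is an I-beam lying along x, 916 mm long. Overall section height 207 mm. Two flanges 188 mm wide (y) and 16 mm thick, one on the floor and one at the top; a web 14 mm thick runs between them, centred on the flange width.

C is a simple wooden stool: a rectangular seat 330 mm (x) by 356 mm (y), 29 mm thick, top face at z = 392 mm, on four square legs, each 42×42 mm in cross-section. The legs rest on z = 0, each flush with a corner of the seat. Four stretchers, 42 mm wide and 28 mm tall, connect adjacent legs with their undersides at z = 178 mm, each running between the inner faces of the legs it joins and aligned with the legs' outer faces on the other axis.

The I-beam is on top of the table. Four stools sit around the table at the −y, +y, −x, +x sides.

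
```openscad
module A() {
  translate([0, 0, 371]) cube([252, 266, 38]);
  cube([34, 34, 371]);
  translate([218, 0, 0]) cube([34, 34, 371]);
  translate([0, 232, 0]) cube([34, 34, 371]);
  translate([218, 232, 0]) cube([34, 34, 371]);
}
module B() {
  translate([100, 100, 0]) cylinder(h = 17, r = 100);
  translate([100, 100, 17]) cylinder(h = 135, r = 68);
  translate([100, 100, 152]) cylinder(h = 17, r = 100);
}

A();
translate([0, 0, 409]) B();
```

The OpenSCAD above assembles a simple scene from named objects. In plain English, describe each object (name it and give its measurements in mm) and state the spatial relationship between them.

A is a simple wooden stool: a rectangular seat 252 mm (x) by 266 mm (y), 38 mm thick, top face at z = 409 mm, on four square legs, each 34×34 mm in cross-section. The legs rest on z = 0, each flush with a corner of the seat.

B is a spool: two coaxial disc flanges of radius 100 mm and thickness 17 mm, joined by a core cylinder of radius 68 mm and height 135 mm. The lower flange rests on z = 0 and the three cylinders share a vertical axis.

The spool is on top of the stool.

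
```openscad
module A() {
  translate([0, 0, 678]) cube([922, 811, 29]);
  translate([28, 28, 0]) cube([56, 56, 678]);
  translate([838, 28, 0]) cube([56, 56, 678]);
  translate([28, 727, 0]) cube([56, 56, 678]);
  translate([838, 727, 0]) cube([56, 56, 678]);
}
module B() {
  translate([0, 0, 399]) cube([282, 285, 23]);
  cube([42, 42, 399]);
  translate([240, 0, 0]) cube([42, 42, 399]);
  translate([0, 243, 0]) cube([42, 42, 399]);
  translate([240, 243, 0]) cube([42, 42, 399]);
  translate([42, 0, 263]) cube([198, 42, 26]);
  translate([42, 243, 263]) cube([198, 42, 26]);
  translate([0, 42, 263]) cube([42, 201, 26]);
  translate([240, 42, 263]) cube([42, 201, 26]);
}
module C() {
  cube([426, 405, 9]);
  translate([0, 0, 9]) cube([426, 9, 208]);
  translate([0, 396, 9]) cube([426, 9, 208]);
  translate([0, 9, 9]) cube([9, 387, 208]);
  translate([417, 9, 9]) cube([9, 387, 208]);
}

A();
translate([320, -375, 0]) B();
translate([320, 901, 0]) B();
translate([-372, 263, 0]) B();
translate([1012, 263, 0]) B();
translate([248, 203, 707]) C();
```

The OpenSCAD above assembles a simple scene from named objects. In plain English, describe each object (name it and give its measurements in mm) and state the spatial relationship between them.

A is a table with a 922×811 mm rectangular top, 29 mm thick, top surface at z = 707 mm, supported by four 56×56 mm square legs, each inset 28 mm from the nearest pair of top edges, running from the floor.

B is a simple wooden stool: a rectangular seat 282 mm (x) by 285 mm (y), 23 mm thick, top face at z = 422 mm, on four square legs, each 42×42 mm in cross-section. The legs rest on z = 0, each flush with a corner of the seat. Four stretchers, 42 mm wide and 26 mm tall, connect adjacent legs with their undersides at z = 263 mm, each running between the inner faces of the legs it joins and aligned with the legs' outer faces on the other axis.

C is an open storage box with external size 426×405×217 mm and wall thickness 9 mm (the base is also 9 mm thick). The base covers the whole footprint; the four walls stand on the base, with the y-facing walls full-width and the x-facing walls fitting between their inner faces.

Four stools sit around the table at the −y, +y, −x, +x sides. The open box is on top of the table, centred.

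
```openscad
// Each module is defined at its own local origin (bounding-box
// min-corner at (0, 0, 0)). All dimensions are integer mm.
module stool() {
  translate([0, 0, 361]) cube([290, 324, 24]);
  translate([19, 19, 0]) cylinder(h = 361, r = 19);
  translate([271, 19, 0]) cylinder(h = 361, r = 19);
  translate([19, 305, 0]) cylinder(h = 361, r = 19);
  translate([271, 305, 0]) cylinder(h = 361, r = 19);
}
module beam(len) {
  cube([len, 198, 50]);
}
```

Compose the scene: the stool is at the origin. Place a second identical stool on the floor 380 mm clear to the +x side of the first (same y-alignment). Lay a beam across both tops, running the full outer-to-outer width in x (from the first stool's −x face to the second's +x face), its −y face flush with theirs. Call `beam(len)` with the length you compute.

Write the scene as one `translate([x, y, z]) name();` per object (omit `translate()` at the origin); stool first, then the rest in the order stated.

stool();
translate([670, 0, 0]) stool();
translate([0, 0, 385]) beam(960);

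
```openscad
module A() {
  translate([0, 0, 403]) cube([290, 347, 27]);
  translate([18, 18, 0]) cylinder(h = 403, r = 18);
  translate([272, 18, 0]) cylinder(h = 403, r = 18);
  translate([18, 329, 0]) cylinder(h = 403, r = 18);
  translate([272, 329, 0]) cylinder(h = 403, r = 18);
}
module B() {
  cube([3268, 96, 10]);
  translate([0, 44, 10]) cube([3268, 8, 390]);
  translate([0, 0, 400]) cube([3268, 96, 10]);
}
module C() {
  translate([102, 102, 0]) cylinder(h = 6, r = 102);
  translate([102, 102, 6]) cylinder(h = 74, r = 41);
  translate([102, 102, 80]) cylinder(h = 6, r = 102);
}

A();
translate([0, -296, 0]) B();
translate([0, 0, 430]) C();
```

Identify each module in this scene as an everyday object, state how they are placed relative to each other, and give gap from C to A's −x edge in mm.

A is a stool. B is an I-beam. C is a spool. The I-beam is on the floor beside the stool on its −y side. The spool is on top of the stool. The gap from the spool to the stool's −x edge is 0 mm.

The spool's min-x is at 0; the stool's min-x is 0; gap = 0 mm.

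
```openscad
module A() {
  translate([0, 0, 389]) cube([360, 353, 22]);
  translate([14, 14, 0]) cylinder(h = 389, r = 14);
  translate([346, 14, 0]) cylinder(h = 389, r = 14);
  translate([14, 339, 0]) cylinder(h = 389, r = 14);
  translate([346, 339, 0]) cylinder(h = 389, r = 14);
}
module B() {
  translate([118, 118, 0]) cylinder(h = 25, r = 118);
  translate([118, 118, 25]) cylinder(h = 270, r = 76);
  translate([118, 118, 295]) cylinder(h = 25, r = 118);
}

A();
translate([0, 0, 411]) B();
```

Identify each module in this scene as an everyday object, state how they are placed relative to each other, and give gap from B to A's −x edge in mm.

A is a stool. B is a spool. The spool is on top of the stool. The gap from the spool to the stool's −x edge is 0 mm.

The spool's min-x is at 0; the stool's min-x is 0; gap = 0 mm.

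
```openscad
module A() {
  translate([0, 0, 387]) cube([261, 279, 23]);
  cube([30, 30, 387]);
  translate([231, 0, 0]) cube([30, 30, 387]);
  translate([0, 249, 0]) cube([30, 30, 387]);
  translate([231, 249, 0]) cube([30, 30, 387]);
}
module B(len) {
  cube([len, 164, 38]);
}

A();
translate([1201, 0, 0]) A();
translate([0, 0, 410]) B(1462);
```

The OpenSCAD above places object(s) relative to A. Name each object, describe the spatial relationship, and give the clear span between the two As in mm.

A is a stool. B is a beam. A beam spans the tops of two stools. The clear span between the two stools is 940 mm.

Second stool starts at x = 1201; first ends at x = 261; clear span = 1201 − 261 = 940 mm.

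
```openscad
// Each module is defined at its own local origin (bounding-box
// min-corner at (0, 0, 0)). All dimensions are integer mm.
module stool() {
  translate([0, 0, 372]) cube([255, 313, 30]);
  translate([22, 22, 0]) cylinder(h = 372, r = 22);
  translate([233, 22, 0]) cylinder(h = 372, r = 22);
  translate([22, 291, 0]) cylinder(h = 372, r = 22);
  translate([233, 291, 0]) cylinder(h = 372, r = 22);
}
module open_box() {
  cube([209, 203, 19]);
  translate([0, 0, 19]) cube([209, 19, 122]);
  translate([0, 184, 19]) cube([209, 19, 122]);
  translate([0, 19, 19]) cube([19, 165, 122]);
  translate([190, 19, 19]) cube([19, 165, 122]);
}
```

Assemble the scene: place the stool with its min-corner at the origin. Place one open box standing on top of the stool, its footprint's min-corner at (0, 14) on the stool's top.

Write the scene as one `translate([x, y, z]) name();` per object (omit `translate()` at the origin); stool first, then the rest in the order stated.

stool();
translate([0, 14, 402]) open_box();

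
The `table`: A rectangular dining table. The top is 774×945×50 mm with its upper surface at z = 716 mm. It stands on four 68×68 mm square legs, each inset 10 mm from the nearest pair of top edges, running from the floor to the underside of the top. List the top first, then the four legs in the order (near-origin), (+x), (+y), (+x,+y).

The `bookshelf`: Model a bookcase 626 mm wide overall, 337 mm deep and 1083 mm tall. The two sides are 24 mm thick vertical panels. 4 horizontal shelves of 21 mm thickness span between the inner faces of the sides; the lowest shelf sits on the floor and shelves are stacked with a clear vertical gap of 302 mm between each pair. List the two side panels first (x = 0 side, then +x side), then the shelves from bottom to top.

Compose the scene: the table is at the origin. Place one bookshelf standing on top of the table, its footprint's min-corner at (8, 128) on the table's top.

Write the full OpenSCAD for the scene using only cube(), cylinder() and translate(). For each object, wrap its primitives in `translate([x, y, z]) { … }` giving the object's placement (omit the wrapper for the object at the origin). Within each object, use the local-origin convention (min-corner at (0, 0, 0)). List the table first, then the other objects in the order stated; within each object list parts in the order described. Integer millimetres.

translate([0, 0, 666]) cube([774, 945, 50]);
translate([10, 10, 0]) cube([68, 68, 666]);
translate([696, 10, 0]) cube([68, 68, 666]);
translate([10, 867, 0]) cube([68, 68, 666]);
translate([696, 867, 0]) cube([68, 68, 666]);
translate([8, 128, 716]) {
  cube([24, 337, 1083]);
  translate([602, 0, 0]) cube([24, 337, 1083]);
  translate([24, 0, 0]) cube([578, 337, 21]);
  translate([24, 0, 323]) cube([578, 337, 21]);
  translate([24, 0, 646]) cube([578, 337, 21]);
  translate([24, 0, 969]) cube([578, 337, 21]);
}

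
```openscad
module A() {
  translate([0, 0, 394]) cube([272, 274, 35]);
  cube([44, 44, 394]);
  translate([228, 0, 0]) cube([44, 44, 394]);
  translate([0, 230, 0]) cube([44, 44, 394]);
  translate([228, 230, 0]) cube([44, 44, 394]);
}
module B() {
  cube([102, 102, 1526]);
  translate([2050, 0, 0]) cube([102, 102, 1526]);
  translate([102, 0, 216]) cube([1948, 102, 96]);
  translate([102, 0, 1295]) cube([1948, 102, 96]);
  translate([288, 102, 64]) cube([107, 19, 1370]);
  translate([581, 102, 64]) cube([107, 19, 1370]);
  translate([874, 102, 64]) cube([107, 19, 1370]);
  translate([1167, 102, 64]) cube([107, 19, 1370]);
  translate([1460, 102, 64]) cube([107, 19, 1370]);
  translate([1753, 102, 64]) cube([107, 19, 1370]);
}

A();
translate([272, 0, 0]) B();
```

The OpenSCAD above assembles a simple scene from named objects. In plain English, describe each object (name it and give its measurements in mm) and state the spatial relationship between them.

A is a simple wooden stool: a rectangular seat 272 mm (x) by 274 mm (y), 35 mm thick, top face at z = 429 mm, on four square legs, each 44×44 mm in cross-section. The legs rest on z = 0, each flush with a corner of the seat.

B is a fence section. Two 102×102 mm posts, 1526 mm tall, stand on the floor with a clear span of 1948 mm between their inner faces. Two horizontal rails of 102×96 mm section span the gap between the posts with their undersides at z = 216 mm and z = 1295 mm, flush with the posts' −y face. 6 pickets, each 107 mm wide, 19 mm thick and 1370 mm tall, are fixed to the +y face of the rails with their bottoms at z = 64 mm, evenly spaced across the span with equal gaps (rounded down to the nearest mm) at the −x end and between each pair — any rounding remainder accumulates at the +x end.

The fence section is against the stool's +x side, with their −y faces flush.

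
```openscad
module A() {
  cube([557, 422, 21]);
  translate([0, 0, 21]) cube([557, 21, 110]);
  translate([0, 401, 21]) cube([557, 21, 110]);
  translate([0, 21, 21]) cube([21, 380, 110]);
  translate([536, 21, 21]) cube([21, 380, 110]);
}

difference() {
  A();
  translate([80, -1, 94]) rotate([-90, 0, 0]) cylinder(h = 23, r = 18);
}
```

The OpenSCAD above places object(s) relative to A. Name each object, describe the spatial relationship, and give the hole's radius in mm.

The subtracted cylinder has r = 18 mm.

A is an open box. The open box has a circular hole through its front wall. The hole's radius is 18 mm.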